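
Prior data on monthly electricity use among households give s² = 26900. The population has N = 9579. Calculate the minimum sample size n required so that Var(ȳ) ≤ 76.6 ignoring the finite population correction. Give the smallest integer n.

Without fpc, n₀ = s²/D = 26900/76.6 = 351.1749.
Rounding up, n = 352.

352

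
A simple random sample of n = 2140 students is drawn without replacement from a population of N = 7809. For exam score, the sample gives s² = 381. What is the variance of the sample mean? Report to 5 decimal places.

0.12925

Under SRS without replacement, Var(ȳ) = (1 − f)·s²/n with f = n/N = 2140/7809 = 0.27404277.
Var(ȳ) = (1 − 0.27404277)·381/2140 = 0.72595723·0.17803738 = 0.12924753.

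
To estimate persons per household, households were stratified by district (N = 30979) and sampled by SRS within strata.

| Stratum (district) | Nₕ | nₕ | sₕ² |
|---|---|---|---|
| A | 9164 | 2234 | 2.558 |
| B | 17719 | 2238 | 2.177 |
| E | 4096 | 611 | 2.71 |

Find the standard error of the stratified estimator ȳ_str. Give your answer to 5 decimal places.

Var(ȳ_str) = Σₕ Wₕ²(1 − fₕ)sₕ²/nₕ with Wₕ = Nₕ/N, N = 30979.
A: Wₕ = 0.29581329; term = 0.29581329²·(1 − 0.24378001)·2.558/2234 = 7.577063 × 10^-5.
B: Wₕ = 0.57196811; term = 0.57196811²·(1 − 0.12630510)·2.177/2238 = 2.7803648 × 10^-4.
E: Wₕ = 0.13221860; term = 0.13221860²·(1 − 0.14916992)·2.71/611 = 6.5971449 × 10^-5.
Sum = 4.1977856 × 10^-4.
SE = √(4.1977856 × 10^-4) = 0.02049.

0.02049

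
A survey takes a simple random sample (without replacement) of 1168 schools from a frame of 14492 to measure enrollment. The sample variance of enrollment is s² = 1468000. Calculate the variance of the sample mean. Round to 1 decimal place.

Under SRS without replacement, Var(ȳ) = (1 − f)·s²/n with f = n/N = 1168/14492 = 0.08059619.
Var(ȳ) = (1 − 0.08059619)·1468000/1168 = 0.91940381·1256.8493 = 1155.552.

1155.6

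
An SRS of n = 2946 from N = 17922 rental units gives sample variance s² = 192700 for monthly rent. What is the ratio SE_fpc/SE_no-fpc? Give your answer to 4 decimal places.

0.9141

f = n/N = 2946/17922 = 0.16437898.
SE_no-fpc = √(s²/n) = 8.0876898; SE_fpc = √((1−f)s²/n) = 7.393144.
Ratio = √(1−f) = 0.91412309.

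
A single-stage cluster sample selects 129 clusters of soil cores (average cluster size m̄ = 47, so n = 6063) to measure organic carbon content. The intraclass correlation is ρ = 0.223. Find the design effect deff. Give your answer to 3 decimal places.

deff = 1 + (47 − 1)·0.223 = 1 + 10.258 = 11.258.

11.258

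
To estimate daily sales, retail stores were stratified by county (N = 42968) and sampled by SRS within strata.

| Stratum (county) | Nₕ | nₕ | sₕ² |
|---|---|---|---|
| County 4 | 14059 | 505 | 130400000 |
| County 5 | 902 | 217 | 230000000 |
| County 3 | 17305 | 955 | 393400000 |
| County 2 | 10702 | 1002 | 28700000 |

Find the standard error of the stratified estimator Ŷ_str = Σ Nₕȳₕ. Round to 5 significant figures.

Var(Ŷ_str) = Σₕ Nₕ²(1 − fₕ)sₕ²/nₕ.
County 4: 14059²·(1 − 505/14059)·130400000/505 = 4.9204874 × 10^13.
County 5: 902²·(1 − 217/902)·230000000/217 = 6.5488525 × 10^11.
County 3: 17305²·(1 − 955/17305)·393400000/955 = 1.1655216 × 10^14.
County 2: 10702²·(1 − 1002/10702)·28700000/1002 = 2.973383 × 10^12.
Sum = 1.693853 × 10^14.
SE = √(1.693853 × 10^14) = 1.3015 × 10^7.

1.3015 × 10^7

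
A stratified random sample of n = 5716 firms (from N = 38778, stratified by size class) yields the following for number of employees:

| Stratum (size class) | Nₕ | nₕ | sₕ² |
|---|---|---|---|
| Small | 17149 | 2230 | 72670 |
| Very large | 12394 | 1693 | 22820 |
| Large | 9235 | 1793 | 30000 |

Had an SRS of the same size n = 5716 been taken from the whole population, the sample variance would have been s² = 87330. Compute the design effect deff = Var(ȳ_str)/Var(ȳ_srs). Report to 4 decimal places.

0.5756

Var(ȳ_str) = Σ Wₕ²(1−fₕ)sₕ²/nₕ with Wₕ = Nₕ/38778:
  Small: (17149/38778)²·(1−2230/17149)·72670/2230 = 5.544444
  Very large: (12394/38778)²·(1−1693/12394)·22820/1693 = 1.1888409
  Large: (9235/38778)²·(1−1793/9235)·30000/1793 = 0.76470991
  → Var(ȳ_str) = 7.4979948.
Var(ȳ_srs) = (1 − 5716/38778)·87330/5716 = 13.026116.
deff = 7.4979948 / 13.026116 = 0.5756.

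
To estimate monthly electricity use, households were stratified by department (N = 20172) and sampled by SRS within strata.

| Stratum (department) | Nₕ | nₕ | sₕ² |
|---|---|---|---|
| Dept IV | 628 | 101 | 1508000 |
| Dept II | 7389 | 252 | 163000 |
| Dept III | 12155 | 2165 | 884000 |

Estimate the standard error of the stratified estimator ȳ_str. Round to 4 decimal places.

Var(ȳ_str) = Σₕ Wₕ²(1 − fₕ)sₕ²/nₕ with Wₕ = Nₕ/N, N = 20172.
Dept IV: Wₕ = 0.03113226; term = 0.03113226²·(1 − 0.16082803)·1508000/101 = 12.143736.
Dept II: Wₕ = 0.36629982; term = 0.36629982²·(1 − 0.03410475)·163000/252 = 83.828271.
Dept III: Wₕ = 0.60256792; term = 0.60256792²·(1 − 0.17811600)·884000/2165 = 121.84758.
Sum = 217.81959.
SE = √(217.81959) = 14.7587.

14.7587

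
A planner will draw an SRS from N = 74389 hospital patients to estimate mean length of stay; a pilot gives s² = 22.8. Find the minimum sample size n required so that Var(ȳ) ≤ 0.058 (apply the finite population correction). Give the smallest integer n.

392

Without fpc, n₀ = s²/D = 22.8/0.058 = 393.1034.
With fpc, (1 − n/N)·s²/n ≤ D requires n ≥ n₀/(1 + n₀/N) = 393.1034/(1 + 393.1034/74389) = 391.0370.
Rounding up, n = 392.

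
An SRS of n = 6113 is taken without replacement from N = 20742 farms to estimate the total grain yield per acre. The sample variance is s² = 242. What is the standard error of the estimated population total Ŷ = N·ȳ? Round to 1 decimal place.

Var(Ŷ) = N²·Var(ȳ) = N²·(1 − n/N)·s²/n.
f = 6113/20742 = 0.29471604; Var(ȳ) = 0.70528396·242/6113 = 0.027920615.
Var(Ŷ) = 20742² · 0.027920615 = 1.2012302 × 10^7.
SE(Ŷ) = √(1.2012302 × 10^7) = 3465.9.

3465.9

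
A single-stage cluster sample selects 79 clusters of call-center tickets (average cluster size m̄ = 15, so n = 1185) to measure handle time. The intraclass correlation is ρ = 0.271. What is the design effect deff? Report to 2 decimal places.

4.79

deff = 1 + (15 − 1)·0.271 = 1 + 3.794 = 4.794.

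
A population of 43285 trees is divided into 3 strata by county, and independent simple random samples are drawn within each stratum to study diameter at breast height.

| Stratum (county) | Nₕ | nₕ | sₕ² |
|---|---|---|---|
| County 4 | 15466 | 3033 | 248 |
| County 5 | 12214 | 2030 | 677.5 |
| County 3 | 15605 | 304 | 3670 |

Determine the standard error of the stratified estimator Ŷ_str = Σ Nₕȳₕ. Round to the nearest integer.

Var(Ŷ_str) = Σₕ Nₕ²(1 − fₕ)sₕ²/nₕ.
County 4: 15466²·(1 − 3033/15466)·248/3033 = 1.572292 × 10^7.
County 5: 12214²·(1 − 2030/12214)·677.5/2030 = 4.1513521 × 10^7.
County 3: 15605²·(1 − 304/15605)·3670/304 = 2.8825448 × 10^9.
Sum = 2.9397812 × 10^9.
SE = √(2.9397812 × 10^9) = 54220.

54220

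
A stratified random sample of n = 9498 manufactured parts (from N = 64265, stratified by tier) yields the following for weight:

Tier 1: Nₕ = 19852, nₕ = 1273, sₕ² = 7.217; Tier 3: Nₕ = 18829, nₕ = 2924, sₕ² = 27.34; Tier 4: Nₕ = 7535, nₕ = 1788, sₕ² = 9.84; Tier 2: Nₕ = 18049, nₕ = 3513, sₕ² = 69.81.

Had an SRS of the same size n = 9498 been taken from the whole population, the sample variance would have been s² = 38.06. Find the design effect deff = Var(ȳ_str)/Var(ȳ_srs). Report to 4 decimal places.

Var(ȳ_str) = Σ Wₕ²(1−fₕ)sₕ²/nₕ with Wₕ = Nₕ/64265:
  Tier 1: (19852/64265)²·(1−1273/19852)·7.217/1273 = 5.0629761 × 10^-4
  Tier 3: (18829/64265)²·(1−2924/18829)·27.34/2924 = 6.7800523 × 10^-4
  Tier 4: (7535/64265)²·(1−1788/7535)·9.84/1788 = 5.7703614 × 10^-5
  Tier 2: (18049/64265)²·(1−3513/18049)·69.81/3513 = 0.0012623754
  → Var(ȳ_str) = 0.0025043819.
Var(ȳ_srs) = (1 − 9498/64265)·38.06/9498 = 0.0034149241.
deff = 0.0025043819 / 0.0034149241 = 0.7334.

0.7334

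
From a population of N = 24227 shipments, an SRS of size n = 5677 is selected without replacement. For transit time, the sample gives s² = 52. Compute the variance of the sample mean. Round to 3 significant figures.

Under SRS without replacement, Var(ȳ) = (1 − f)·s²/n with f = n/N = 5677/24227 = 0.23432534.
Var(ȳ) = (1 − 0.23432534)·52/5677 = 0.76567466·0.0091597675 = 0.0070134019.

0.00701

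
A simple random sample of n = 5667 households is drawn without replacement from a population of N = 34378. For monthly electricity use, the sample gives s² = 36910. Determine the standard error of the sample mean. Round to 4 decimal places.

2.3323

Under SRS without replacement, Var(ȳ) = (1 − f)·s²/n with f = n/N = 5667/34378 = 0.16484380.
Var(ȳ) = (1 − 0.16484380)·36910/5667 = 0.83515620·6.5131463 = 5.4394945.
SE(ȳ) = √(5.4394945) = 2.3323.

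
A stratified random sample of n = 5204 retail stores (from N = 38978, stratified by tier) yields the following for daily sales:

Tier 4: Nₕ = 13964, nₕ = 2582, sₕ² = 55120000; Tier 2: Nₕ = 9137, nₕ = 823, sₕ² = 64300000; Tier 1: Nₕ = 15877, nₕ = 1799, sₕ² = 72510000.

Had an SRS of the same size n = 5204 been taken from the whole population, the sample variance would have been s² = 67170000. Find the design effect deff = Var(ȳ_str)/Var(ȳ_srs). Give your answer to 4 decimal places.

Var(ȳ_str) = Σ Wₕ²(1−fₕ)sₕ²/nₕ with Wₕ = Nₕ/38978:
  Tier 4: (13964/38978)²·(1−2582/13964)·55120000/2582 = 2233.2754
  Tier 2: (9137/38978)²·(1−823/9137)·64300000/823 = 3906.4807
  Tier 1: (15877/38978)²·(1−1799/15877)·72510000/1799 = 5929.759
  → Var(ȳ_str) = 12069.515.
Var(ȳ_srs) = (1 − 5204/38978)·67170000/5204 = 11184.099.
deff = 12069.515 / 11184.099 = 1.0792.

1.0792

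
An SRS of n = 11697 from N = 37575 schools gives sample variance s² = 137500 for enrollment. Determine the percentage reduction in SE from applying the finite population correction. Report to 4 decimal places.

17.0119

f = n/N = 11697/37575 = 0.31129741.
SE_no-fpc = √(s²/n) = 3.4285786; SE_fpc = √((1−f)s²/n) = 2.8453124.
Ratio = √(1−f) = 0.82988107. Reduction = 100·(1 − 0.82988107) = 17.0119%.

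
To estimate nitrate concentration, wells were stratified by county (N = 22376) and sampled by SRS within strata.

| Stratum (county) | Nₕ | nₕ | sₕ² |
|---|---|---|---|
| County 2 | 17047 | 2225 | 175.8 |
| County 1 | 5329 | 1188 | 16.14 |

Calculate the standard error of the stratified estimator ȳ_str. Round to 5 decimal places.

0.20118

Var(ȳ_str) = Σₕ Wₕ²(1 − fₕ)sₕ²/nₕ with Wₕ = Nₕ/N, N = 22376.
County 2: Wₕ = 0.76184305; term = 0.76184305²·(1 − 0.13052150)·175.8/2225 = 0.039872982.
County 1: Wₕ = 0.23815695; term = 0.23815695²·(1 − 0.22293113)·16.14/1188 = 5.9878806 × 10^-4.
Sum = 0.04047177.
SE = √(0.04047177) = 0.20118.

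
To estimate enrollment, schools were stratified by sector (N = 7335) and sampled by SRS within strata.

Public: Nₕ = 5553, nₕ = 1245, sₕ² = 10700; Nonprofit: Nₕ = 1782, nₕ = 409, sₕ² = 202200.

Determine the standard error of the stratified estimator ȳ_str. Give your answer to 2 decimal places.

Var(ȳ_str) = Σₕ Wₕ²(1 − fₕ)sₕ²/nₕ with Wₕ = Nₕ/N, N = 7335.
Public: Wₕ = 0.75705521; term = 0.75705521²·(1 − 0.22420313)·10700/1245 = 3.8213565.
Nonprofit: Wₕ = 0.24294479; term = 0.24294479²·(1 − 0.22951740)·202200/409 = 22.482047.
Sum = 26.303404.
SE = √(26.303404) = 5.13.

5.13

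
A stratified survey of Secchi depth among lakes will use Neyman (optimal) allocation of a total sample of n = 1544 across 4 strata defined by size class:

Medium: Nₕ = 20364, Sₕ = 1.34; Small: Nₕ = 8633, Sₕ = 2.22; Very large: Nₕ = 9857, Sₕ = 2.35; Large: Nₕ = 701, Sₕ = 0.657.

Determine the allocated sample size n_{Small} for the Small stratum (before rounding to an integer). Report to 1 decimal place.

Neyman allocation: nₕ = n·NₕSₕ / Σⱼ NⱼSⱼ.
Σ NⱼSⱼ = 20364·1.34 + 8633·2.22 + 9857·2.35 + 701·0.657 = 70077.527.
n_{Small} = 1544·8633·2.22 / 70077.527 = 422.3.

422.3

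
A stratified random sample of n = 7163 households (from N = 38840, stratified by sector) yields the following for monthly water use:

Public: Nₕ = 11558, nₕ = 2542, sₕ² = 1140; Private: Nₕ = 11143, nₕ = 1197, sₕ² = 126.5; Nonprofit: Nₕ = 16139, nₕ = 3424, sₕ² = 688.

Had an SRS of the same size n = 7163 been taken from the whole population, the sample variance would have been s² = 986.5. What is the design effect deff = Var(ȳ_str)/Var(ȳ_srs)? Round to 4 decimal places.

Var(ȳ_str) = Σ Wₕ²(1−fₕ)sₕ²/nₕ with Wₕ = Nₕ/38840:
  Public: (11558/38840)²·(1−2542/11558)·1140/2542 = 0.030979004
  Private: (11143/38840)²·(1−1197/11143)·126.5/1197 = 0.0077640535
  Nonprofit: (16139/38840)²·(1−3424/16139)·688/3424 = 0.027333121
  → Var(ȳ_str) = 0.066076179.
Var(ȳ_srs) = (1 − 7163/38840)·986.5/7163 = 0.11232255.
deff = 0.066076179 / 0.11232255 = 0.5883.

0.5883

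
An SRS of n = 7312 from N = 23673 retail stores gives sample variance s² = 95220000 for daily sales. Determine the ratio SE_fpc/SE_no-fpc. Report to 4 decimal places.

f = n/N = 7312/23673 = 0.30887509.
SE_no-fpc = √(s²/n) = 114.11586; SE_fpc = √((1−f)s²/n) = 94.868989.
Ratio = √(1−f) = 0.83133923.

0.8313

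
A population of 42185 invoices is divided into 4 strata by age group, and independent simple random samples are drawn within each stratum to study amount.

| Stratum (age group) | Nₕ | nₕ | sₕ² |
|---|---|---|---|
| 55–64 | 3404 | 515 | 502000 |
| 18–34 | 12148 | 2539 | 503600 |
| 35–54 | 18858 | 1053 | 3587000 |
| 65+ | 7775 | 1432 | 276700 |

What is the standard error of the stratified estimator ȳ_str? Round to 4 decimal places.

Var(ȳ_str) = Σₕ Wₕ²(1 − fₕ)sₕ²/nₕ with Wₕ = Nₕ/N, N = 42185.
55–64: Wₕ = 0.08069219; term = 0.08069219²·(1 − 0.15129260)·502000/515 = 5.3866341.
18–34: Wₕ = 0.28796966; term = 0.28796966²·(1 − 0.20900560)·503600/2539 = 13.010377.
35–54: Wₕ = 0.44703094; term = 0.44703094²·(1 − 0.05583837)·3587000/1053 = 642.72399.
65+: Wₕ = 0.18430722; term = 0.18430722²·(1 − 0.18418006)·276700/1432 = 5.3548233.
Sum = 666.47582.
SE = √(666.47582) = 25.8162.

25.8162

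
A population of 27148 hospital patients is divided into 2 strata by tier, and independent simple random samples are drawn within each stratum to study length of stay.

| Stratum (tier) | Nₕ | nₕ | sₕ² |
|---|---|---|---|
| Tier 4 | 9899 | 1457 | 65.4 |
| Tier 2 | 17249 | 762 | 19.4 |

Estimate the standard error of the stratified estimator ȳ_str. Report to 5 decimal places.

Var(ȳ_str) = Σₕ Wₕ²(1 − fₕ)sₕ²/nₕ with Wₕ = Nₕ/N, N = 27148.
Tier 4: Wₕ = 0.36463091; term = 0.36463091²·(1 − 0.14718658)·65.4/1457 = 0.0050895477.
Tier 2: Wₕ = 0.63536909; term = 0.63536909²·(1 − 0.04417647)·19.4/762 = 0.009823735.
Sum = 0.014913283.
SE = √(0.014913283) = 0.12212.

0.12212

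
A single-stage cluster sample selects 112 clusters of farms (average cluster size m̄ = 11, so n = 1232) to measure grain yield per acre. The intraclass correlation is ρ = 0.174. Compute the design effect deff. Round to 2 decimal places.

2.74

deff = 1 + (11 − 1)·0.174 = 1 + 1.74 = 2.74.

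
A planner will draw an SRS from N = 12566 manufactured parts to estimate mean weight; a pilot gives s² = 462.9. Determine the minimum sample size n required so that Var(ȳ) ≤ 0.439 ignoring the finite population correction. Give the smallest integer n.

Without fpc, n₀ = s²/D = 462.9/0.439 = 1054.4419.
Rounding up, n = 1055.

1055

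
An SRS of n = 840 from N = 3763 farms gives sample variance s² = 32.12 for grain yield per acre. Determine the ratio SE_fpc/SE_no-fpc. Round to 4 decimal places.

f = n/N = 840/3763 = 0.22322615.
SE_no-fpc = √(s²/n) = 0.19554563; SE_fpc = √((1−f)s²/n) = 0.1723437.
Ratio = √(1−f) = 0.88134775.

0.8813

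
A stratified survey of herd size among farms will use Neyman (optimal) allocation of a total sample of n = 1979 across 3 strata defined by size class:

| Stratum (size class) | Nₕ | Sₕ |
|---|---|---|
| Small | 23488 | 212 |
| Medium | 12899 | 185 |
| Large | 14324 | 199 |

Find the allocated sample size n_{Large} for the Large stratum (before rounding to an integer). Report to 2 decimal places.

552.17

Neyman allocation: nₕ = n·NₕSₕ / Σⱼ NⱼSⱼ.
Σ NⱼSⱼ = 23488·212 + 12899·185 + 14324·199 = 1.0216247 × 10^7.
n_{Large} = 1979·14324·199 / (1.0216247 × 10^7) = 552.17.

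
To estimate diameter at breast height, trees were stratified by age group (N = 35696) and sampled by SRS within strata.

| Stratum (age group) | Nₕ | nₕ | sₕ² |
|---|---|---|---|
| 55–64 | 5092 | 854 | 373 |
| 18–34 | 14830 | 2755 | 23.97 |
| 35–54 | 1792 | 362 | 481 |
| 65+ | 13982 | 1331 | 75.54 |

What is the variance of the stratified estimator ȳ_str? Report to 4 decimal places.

0.0192

Var(ȳ_str) = Σₕ Wₕ²(1 − fₕ)sₕ²/nₕ with Wₕ = Nₕ/N, N = 35696.
55–64: Wₕ = 0.14264904; term = 0.14264904²·(1 − 0.16771406)·373/854 = 0.0073970951.
18–34: Wₕ = 0.41545271; term = 0.41545271²·(1 − 0.18577208)·23.97/2755 = 0.0012227442.
35–54: Wₕ = 0.05020170; term = 0.05020170²·(1 − 0.20200893)·481/362 = 0.0026722153.
65+: Wₕ = 0.39169655; term = 0.39169655²·(1 − 0.09519382)·75.54/1331 = 0.0078786893.
Sum = 0.019170744.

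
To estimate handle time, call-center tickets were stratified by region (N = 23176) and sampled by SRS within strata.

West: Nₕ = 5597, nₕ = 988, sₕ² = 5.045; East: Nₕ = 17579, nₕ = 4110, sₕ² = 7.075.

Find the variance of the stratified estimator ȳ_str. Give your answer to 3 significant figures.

Var(ȳ_str) = Σₕ Wₕ²(1 − fₕ)sₕ²/nₕ with Wₕ = Nₕ/N, N = 23176.
West: Wₕ = 0.24149983; term = 0.24149983²·(1 − 0.17652314)·5.045/988 = 2.4523885 × 10^-4.
East: Wₕ = 0.75850017; term = 0.75850017²·(1 − 0.23380170)·7.075/4110 = 7.5881722 × 10^-4.
Sum = 0.0010040561.

0.00100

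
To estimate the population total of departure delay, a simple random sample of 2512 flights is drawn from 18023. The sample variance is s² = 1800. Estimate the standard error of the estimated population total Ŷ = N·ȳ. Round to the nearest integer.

14153

Var(Ŷ) = N²·Var(ȳ) = N²·(1 − n/N)·s²/n.
f = 2512/18023 = 0.13937746; Var(ȳ) = 0.86062254·1800/2512 = 0.61668812.
Var(Ŷ) = 18023² · 0.61668812 = 2.0031789 × 10^8.
SE(Ŷ) = √(2.0031789 × 10^8) = 14153.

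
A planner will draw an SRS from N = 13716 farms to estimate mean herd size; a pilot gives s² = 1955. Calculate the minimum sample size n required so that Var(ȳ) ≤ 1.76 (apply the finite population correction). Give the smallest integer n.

1028

Without fpc, n₀ = s²/D = 1955/1.76 = 1110.7955.
With fpc, (1 − n/N)·s²/n ≤ D requires n ≥ n₀/(1 + n₀/N) = 1110.7955/(1 + 1110.7955/13716) = 1027.5768.
Rounding up, n = 1028.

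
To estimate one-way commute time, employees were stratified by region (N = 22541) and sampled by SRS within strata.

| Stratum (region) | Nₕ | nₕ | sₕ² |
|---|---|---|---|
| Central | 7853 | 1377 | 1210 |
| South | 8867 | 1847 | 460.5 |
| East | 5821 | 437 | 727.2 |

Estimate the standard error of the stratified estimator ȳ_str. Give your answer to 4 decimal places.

0.4703

Var(ȳ_str) = Σₕ Wₕ²(1 − fₕ)sₕ²/nₕ with Wₕ = Nₕ/N, N = 22541.
Central: Wₕ = 0.34838738; term = 0.34838738²·(1 − 0.17534700)·1210/1377 = 0.087952362.
South: Wₕ = 0.39337208; term = 0.39337208²·(1 − 0.20830044)·460.5/1847 = 0.030544302.
East: Wₕ = 0.25824054; term = 0.25824054²·(1 − 0.07507301)·727.2/437 = 0.10264286.
Sum = 0.22113952.
SE = √(0.22113952) = 0.4703.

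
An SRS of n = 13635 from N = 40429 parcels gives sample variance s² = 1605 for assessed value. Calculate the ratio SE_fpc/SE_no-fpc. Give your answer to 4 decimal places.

0.8141

f = n/N = 13635/40429 = 0.33725791.
SE_no-fpc = √(s²/n) = 0.34309149; SE_fpc = √((1−f)s²/n) = 0.27930726.
Ratio = √(1−f) = 0.81408973.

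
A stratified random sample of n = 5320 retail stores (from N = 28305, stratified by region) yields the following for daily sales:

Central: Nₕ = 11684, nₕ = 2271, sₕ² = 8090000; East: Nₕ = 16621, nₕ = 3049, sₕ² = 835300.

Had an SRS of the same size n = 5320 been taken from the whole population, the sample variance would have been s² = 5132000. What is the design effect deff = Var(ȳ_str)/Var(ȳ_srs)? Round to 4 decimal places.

0.7227

Var(ȳ_str) = Σ Wₕ²(1−fₕ)sₕ²/nₕ with Wₕ = Nₕ/28305:
  Central: (11684/28305)²·(1−2271/11684)·8090000/2271 = 489.01781
  East: (16621/28305)²·(1−3049/16621)·835300/3049 = 77.136466
  → Var(ȳ_str) = 566.15428.
Var(ȳ_srs) = (1 − 5320/28305)·5132000/5320 = 783.35093.
deff = 566.15428 / 783.35093 = 0.7227.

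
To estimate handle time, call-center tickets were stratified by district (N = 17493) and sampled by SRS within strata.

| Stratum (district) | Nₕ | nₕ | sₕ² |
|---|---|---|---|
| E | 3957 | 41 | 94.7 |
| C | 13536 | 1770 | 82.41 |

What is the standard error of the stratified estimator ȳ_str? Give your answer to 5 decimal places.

Var(ȳ_str) = Σₕ Wₕ²(1 − fₕ)sₕ²/nₕ with Wₕ = Nₕ/N, N = 17493.
E: Wₕ = 0.22620477; term = 0.22620477²·(1 − 0.01036138)·94.7/41 = 0.1169624.
C: Wₕ = 0.77379523; term = 0.77379523²·(1 − 0.13076241)·82.41/1770 = 0.024232446.
Sum = 0.14119485.
SE = √(0.14119485) = 0.37576.

0.37576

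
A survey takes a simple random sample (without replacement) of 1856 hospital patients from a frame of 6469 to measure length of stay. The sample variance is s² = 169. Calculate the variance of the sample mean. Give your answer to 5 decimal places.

Under SRS without replacement, Var(ȳ) = (1 − f)·s²/n with f = n/N = 1856/6469 = 0.28690679.
Var(ȳ) = (1 − 0.28690679)·169/1856 = 0.71309321·0.091056034 = 0.06493144.

0.06493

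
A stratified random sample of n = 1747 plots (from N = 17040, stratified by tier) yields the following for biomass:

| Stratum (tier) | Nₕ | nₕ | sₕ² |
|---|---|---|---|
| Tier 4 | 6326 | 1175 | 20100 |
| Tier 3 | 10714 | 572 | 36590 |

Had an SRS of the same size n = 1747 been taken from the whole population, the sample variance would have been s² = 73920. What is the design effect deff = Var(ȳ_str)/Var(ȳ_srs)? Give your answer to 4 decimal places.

0.6809

Var(ȳ_str) = Σ Wₕ²(1−fₕ)sₕ²/nₕ with Wₕ = Nₕ/17040:
  Tier 4: (6326/17040)²·(1−1175/6326)·20100/1175 = 1.9197282
  Tier 3: (10714/17040)²·(1−572/10714)·36590/572 = 23.938804
  → Var(ȳ_str) = 25.858532.
Var(ȳ_srs) = (1 − 1747/17040)·73920/1747 = 37.974508.
deff = 25.858532 / 37.974508 = 0.6809.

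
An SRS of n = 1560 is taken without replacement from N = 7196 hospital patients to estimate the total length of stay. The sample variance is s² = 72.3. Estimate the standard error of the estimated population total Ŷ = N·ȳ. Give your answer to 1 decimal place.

Var(Ŷ) = N²·Var(ȳ) = N²·(1 − n/N)·s²/n.
f = 1560/7196 = 0.21678710; Var(ȳ) = 0.78321290·72.3/1560 = 0.036298905.
Var(Ŷ) = 7196² · 0.036298905 = 1.879645 × 10^6.
SE(Ŷ) = √(1.879645 × 10^6) = 1371.0.

1371.0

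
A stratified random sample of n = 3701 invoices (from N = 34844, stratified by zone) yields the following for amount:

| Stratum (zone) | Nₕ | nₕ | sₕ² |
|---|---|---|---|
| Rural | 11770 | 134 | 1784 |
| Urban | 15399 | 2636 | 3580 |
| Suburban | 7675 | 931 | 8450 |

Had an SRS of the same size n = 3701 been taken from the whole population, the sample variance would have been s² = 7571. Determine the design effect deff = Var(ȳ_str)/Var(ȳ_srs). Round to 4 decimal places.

1.1533

Var(ȳ_str) = Σ Wₕ²(1−fₕ)sₕ²/nₕ with Wₕ = Nₕ/34844:
  Rural: (11770/34844)²·(1−134/11770)·1784/134 = 1.5018073
  Urban: (15399/34844)²·(1−2636/15399)·3580/2636 = 0.21985022
  Suburban: (7675/34844)²·(1−931/7675)·8450/931 = 0.38694297
  → Var(ȳ_str) = 2.1086005.
Var(ȳ_srs) = (1 − 3701/34844)·7571/3701 = 1.8283806.
deff = 2.1086005 / 1.8283806 = 1.1533.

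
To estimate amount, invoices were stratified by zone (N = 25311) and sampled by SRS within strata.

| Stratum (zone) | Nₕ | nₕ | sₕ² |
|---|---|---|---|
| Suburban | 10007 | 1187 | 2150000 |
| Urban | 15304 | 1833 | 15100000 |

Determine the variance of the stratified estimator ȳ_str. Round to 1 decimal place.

Var(ȳ_str) = Σₕ Wₕ²(1 − fₕ)sₕ²/nₕ with Wₕ = Nₕ/N, N = 25311.
Suburban: Wₕ = 0.39536170; term = 0.39536170²·(1 − 0.11861697)·2150000/1187 = 249.54083.
Urban: Wₕ = 0.60463830; term = 0.60463830²·(1 − 0.11977261)·15100000/1833 = 2650.9447.
Sum = 2900.4855.

2900.5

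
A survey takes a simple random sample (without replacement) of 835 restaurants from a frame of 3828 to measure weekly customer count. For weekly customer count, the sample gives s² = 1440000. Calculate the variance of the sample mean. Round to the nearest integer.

Under SRS without replacement, Var(ȳ) = (1 − f)·s²/n with f = n/N = 835/3828 = 0.21812957.
Var(ȳ) = (1 − 0.21812957)·1440000/835 = 0.78187043·1724.5509 = 1348.3753.

1348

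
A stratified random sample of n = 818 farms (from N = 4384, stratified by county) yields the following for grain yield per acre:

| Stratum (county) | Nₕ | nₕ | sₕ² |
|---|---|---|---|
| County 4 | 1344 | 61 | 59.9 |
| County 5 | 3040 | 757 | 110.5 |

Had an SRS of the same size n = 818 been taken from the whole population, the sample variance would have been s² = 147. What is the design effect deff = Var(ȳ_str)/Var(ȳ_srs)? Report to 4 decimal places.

Var(ȳ_str) = Σ Wₕ²(1−fₕ)sₕ²/nₕ with Wₕ = Nₕ/4384:
  County 4: (1344/4384)²·(1−61/1344)·59.9/61 = 0.0881012
  County 5: (3040/4384)²·(1−757/3040)·110.5/757 = 0.052711431
  → Var(ȳ_str) = 0.14081263.
Var(ȳ_srs) = (1 − 818/4384)·147/818 = 0.14617558.
deff = 0.14081263 / 0.14617558 = 0.9633.

0.9633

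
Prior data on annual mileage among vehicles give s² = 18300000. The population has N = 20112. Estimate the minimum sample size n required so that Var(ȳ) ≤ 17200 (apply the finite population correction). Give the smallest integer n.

1011

Without fpc, n₀ = s²/D = 18300000/17200 = 1063.9535.
With fpc, (1 − n/N)·s²/n ≤ D requires n ≥ n₀/(1 + n₀/N) = 1063.9535/(1 + 1063.9535/20112) = 1010.4968.
Rounding up, n = 1011.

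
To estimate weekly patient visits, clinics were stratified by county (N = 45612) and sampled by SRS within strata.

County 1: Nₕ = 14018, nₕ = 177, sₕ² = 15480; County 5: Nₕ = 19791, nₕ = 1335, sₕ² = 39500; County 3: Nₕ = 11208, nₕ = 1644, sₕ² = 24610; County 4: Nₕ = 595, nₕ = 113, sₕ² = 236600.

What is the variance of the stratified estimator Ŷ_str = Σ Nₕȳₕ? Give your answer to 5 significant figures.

2.9981 × 10^10

Var(Ŷ_str) = Σₕ Nₕ²(1 − fₕ)sₕ²/nₕ.
County 1: 14018²·(1 − 177/14018)·15480/177 = 1.6968803 × 10^10.
County 5: 19791²·(1 − 1335/19791)·39500/1335 = 1.0807398 × 10^10.
County 3: 11208²·(1 − 1644/11208)·24610/1644 = 1.6046395 × 10^9.
County 4: 595²·(1 − 113/595)·236600/113 = 6.0048242 × 10^8.
Sum = 2.9981323 × 10^10.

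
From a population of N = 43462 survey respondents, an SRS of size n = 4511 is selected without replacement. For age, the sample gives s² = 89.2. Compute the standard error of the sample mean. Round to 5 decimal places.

Under SRS without replacement, Var(ȳ) = (1 − f)·s²/n with f = n/N = 4511/43462 = 0.10379182.
Var(ȳ) = (1 − 0.10379182)·89.2/4511 = 0.89620818·0.019773886 = 0.017721518.
SE(ȳ) = √(0.017721518) = 0.13312.

0.13312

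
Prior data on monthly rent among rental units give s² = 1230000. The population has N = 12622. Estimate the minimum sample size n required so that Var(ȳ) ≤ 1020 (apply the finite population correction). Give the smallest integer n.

1101

Without fpc, n₀ = s²/D = 1230000/1020 = 1205.8824.
With fpc, (1 − n/N)·s²/n ≤ D requires n ≥ n₀/(1 + n₀/N) = 1205.8824/(1 + 1205.8824/12622) = 1100.7215.
Rounding up, n = 1101.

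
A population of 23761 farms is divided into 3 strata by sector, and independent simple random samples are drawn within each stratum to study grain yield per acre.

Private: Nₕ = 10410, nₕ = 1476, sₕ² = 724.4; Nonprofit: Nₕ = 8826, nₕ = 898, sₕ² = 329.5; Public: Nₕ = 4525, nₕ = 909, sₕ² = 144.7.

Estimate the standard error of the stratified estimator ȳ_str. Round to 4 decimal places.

Var(ȳ_str) = Σₕ Wₕ²(1 − fₕ)sₕ²/nₕ with Wₕ = Nₕ/N, N = 23761.
Private: Wₕ = 0.43811287; term = 0.43811287²·(1 − 0.14178674)·724.4/1476 = 0.080846148.
Nonprofit: Wₕ = 0.37144901; term = 0.37144901²·(1 − 0.10174484)·329.5/898 = 0.045475472.
Public: Wₕ = 0.19043811; term = 0.19043811²·(1 − 0.20088398)·144.7/909 = 0.0046134118.
Sum = 0.13093503.
SE = √(0.13093503) = 0.3618.

0.3618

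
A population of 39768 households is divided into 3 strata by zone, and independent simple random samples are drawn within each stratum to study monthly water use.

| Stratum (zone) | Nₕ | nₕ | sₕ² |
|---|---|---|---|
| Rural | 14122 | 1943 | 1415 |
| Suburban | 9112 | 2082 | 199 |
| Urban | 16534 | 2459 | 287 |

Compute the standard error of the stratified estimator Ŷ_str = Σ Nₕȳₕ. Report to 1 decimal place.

12591.2

Var(Ŷ_str) = Σₕ Nₕ²(1 − fₕ)sₕ²/nₕ.
Rural: 14122²·(1 − 1943/14122)·1415/1943 = 1.2525396 × 10^8.
Suburban: 9112²·(1 − 2082/9112)·199/2082 = 6.1226775 × 10^6.
Urban: 16534²·(1 − 2459/16534)·287/2459 = 2.7161247 × 10^7.
Sum = 1.5853788 × 10^8.
SE = √(1.5853788 × 10^8) = 12591.2.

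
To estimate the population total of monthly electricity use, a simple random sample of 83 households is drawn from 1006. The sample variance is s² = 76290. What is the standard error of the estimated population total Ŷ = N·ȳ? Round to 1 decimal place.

29214.2

Var(Ŷ) = N²·Var(ȳ) = N²·(1 − n/N)·s²/n.
f = 83/1006 = 0.08250497; Var(ȳ) = 0.91749503·76290/83 = 843.32164.
Var(Ŷ) = 1006² · 843.32164 = 8.5347186 × 10^8.
SE(Ŷ) = √(8.5347186 × 10^8) = 29214.2.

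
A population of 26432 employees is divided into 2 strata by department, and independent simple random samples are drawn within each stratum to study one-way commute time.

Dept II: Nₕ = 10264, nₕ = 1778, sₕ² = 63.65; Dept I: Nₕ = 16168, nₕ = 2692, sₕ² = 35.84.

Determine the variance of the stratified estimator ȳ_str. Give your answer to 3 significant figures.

Var(ȳ_str) = Σₕ Wₕ²(1 − fₕ)sₕ²/nₕ with Wₕ = Nₕ/N, N = 26432.
Dept II: Wₕ = 0.38831719; term = 0.38831719²·(1 − 0.17322681)·63.65/1778 = 0.0044629937.
Dept I: Wₕ = 0.61168281; term = 0.61168281²·(1 − 0.16650173)·35.84/2692 = 0.0041519317.
Sum = 0.0086149254.

0.00861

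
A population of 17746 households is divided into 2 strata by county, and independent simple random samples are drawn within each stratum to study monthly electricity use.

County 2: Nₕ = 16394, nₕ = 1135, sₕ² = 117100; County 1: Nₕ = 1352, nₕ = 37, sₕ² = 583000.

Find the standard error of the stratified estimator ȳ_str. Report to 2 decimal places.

13.07

Var(ȳ_str) = Σₕ Wₕ²(1 − fₕ)sₕ²/nₕ with Wₕ = Nₕ/N, N = 17746.
County 2: Wₕ = 0.92381382; term = 0.92381382²·(1 − 0.06923265)·117100/1135 = 81.954175.
County 1: Wₕ = 0.07618618; term = 0.07618618²·(1 − 0.02736686)·583000/37 = 88.954581.
Sum = 170.90876.
SE = √(170.90876) = 13.07.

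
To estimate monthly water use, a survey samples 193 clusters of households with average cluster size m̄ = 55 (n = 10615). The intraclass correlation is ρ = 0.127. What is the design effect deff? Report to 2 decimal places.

deff = 1 + (55 − 1)·0.127 = 1 + 6.858 = 7.858.

7.86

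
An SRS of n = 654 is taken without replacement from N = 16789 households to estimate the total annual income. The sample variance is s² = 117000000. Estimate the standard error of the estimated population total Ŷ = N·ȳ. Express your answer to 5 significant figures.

6.9615 × 10^6

Var(Ŷ) = N²·Var(ȳ) = N²·(1 − n/N)·s²/n.
f = 654/16789 = 0.03895408; Var(ȳ) = 0.96104592·117000000/654 = 171930.23.
Var(Ŷ) = 16789² · 171930.23 = 4.8462064 × 10^13.
SE(Ŷ) = √(4.8462064 × 10^13) = 6.9615 × 10^6.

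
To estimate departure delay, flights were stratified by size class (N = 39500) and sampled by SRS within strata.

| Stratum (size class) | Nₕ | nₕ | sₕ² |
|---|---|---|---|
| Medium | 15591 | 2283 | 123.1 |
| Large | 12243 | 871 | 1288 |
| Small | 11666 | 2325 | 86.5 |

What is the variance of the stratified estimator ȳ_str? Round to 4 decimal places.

0.1417

Var(ȳ_str) = Σₕ Wₕ²(1 − fₕ)sₕ²/nₕ with Wₕ = Nₕ/N, N = 39500.
Medium: Wₕ = 0.39470886; term = 0.39470886²·(1 − 0.14643063)·123.1/2283 = 0.007170422.
Large: Wₕ = 0.30994937; term = 0.30994937²·(1 − 0.07114269)·1288/871 = 0.13195572.
Small: Wₕ = 0.29534177; term = 0.29534177²·(1 − 0.19929710)·86.5/2325 = 0.0025984496.
Sum = 0.14172459.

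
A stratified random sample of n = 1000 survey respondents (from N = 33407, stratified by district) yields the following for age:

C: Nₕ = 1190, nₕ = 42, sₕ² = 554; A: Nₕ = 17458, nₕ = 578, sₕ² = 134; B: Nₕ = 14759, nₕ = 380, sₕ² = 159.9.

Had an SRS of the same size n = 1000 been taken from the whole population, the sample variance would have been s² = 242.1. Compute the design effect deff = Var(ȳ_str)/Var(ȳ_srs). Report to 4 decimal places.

Var(ȳ_str) = Σ Wₕ²(1−fₕ)sₕ²/nₕ with Wₕ = Nₕ/33407:
  C: (1190/33407)²·(1−42/1190)·554/42 = 0.01614635
  A: (17458/33407)²·(1−578/17458)·134/578 = 0.061216562
  B: (14759/33407)²·(1−380/14759)·159.9/380 = 0.080015759
  → Var(ȳ_str) = 0.15737867.
Var(ȳ_srs) = (1 − 1000/33407)·242.1/1000 = 0.23485302.
deff = 0.15737867 / 0.23485302 = 0.6701.

0.6701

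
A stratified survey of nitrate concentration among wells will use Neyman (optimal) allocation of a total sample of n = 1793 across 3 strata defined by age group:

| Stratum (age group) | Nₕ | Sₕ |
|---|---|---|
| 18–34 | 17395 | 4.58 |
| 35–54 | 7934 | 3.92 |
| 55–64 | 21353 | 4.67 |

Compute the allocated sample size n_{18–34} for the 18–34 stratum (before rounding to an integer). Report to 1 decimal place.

Neyman allocation: nₕ = n·NₕSₕ / Σⱼ NⱼSⱼ.
Σ NⱼSⱼ = 17395·4.58 + 7934·3.92 + 21353·4.67 = 210488.89.
n_{18–34} = 1793·17395·4.58 / 210488.89 = 678.6.

678.6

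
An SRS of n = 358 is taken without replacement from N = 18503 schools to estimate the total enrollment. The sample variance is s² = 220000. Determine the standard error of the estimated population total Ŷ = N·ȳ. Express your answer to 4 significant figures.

454200

Var(Ŷ) = N²·Var(ȳ) = N²·(1 − n/N)·s²/n.
f = 358/18503 = 0.01934821; Var(ȳ) = 0.98065179·220000/358 = 602.63518.
Var(Ŷ) = 18503² · 602.63518 = 2.0631879 × 10^11.
SE(Ŷ) = √(2.0631879 × 10^11) = 454200.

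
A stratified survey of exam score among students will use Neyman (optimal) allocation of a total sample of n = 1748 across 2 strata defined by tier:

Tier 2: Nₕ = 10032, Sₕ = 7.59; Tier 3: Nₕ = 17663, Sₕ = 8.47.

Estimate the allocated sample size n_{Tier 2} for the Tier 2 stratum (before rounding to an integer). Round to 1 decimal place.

589.6

Neyman allocation: nₕ = n·NₕSₕ / Σⱼ NⱼSⱼ.
Σ NⱼSⱼ = 10032·7.59 + 17663·8.47 = 225748.49.
n_{Tier 2} = 1748·10032·7.59 / 225748.49 = 589.6.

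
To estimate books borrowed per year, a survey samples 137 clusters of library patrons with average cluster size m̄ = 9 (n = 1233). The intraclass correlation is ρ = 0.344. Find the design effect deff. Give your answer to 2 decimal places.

3.75

deff = 1 + (9 − 1)·0.344 = 1 + 2.752 = 3.752.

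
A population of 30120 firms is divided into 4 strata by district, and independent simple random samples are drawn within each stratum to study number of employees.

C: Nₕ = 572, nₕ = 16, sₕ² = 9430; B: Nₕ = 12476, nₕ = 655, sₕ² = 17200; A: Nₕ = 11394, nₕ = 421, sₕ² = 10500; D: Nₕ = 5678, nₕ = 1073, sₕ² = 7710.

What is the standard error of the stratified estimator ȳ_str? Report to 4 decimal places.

2.8495

Var(ȳ_str) = Σₕ Wₕ²(1 − fₕ)sₕ²/nₕ with Wₕ = Nₕ/N, N = 30120.
C: Wₕ = 0.01899070; term = 0.01899070²·(1 − 0.02797203)·9430/16 = 0.2066106.
B: Wₕ = 0.41420983; term = 0.41420983²·(1 − 0.05250080)·17200/655 = 4.2688097.
A: Wₕ = 0.37828685; term = 0.37828685²·(1 − 0.03694927)·10500/421 = 3.437153.
D: Wₕ = 0.18851262; term = 0.18851262²·(1 − 0.18897499)·7710/1073 = 0.20709506.
Sum = 8.1196684.
SE = √(8.1196684) = 2.8495.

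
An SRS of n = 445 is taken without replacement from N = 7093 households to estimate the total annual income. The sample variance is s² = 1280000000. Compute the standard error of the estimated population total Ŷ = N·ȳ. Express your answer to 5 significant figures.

1.1646 × 10^7

Var(Ŷ) = N²·Var(ȳ) = N²·(1 − n/N)·s²/n.
f = 445/7093 = 0.06273791; Var(ȳ) = 0.93726209·1280000000/445 = 2.6959449 × 10^6.
Var(Ŷ) = 7093² · (2.6959449 × 10^6) = 1.3563474 × 10^14.
SE(Ŷ) = √(1.3563474 × 10^14) = 1.1646 × 10^7.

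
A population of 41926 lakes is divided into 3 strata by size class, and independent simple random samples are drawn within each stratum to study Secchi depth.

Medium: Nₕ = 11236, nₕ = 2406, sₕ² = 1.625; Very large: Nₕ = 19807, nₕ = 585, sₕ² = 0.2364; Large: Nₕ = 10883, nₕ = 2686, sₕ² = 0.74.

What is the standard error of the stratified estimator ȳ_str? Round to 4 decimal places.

0.0118

Var(ȳ_str) = Σₕ Wₕ²(1 − fₕ)sₕ²/nₕ with Wₕ = Nₕ/N, N = 41926.
Medium: Wₕ = 0.26799599; term = 0.26799599²·(1 − 0.21413314)·1.625/2406 = 3.8120915 × 10^-5.
Very large: Wₕ = 0.47242761; term = 0.47242761²·(1 − 0.02953501)·0.2364/585 = 8.7526995 × 10^-5.
Large: Wₕ = 0.25957640; term = 0.25957640²·(1 − 0.24680695)·0.74/2686 = 1.3981778 × 10^-5.
Sum = 1.3962969 × 10^-4.
SE = √(1.3962969 × 10^-4) = 0.0118.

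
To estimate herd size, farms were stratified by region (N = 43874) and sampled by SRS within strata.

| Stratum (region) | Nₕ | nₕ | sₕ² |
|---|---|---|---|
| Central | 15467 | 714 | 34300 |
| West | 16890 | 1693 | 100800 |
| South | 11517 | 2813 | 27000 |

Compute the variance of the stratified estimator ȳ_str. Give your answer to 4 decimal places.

Var(ȳ_str) = Σₕ Wₕ²(1 − fₕ)sₕ²/nₕ with Wₕ = Nₕ/N, N = 43874.
Central: Wₕ = 0.35253225; term = 0.35253225²·(1 − 0.04616280)·34300/714 = 5.694661.
West: Wₕ = 0.38496604; term = 0.38496604²·(1 − 0.10023683)·100800/1693 = 7.9391979.
South: Wₕ = 0.26250171; term = 0.26250171²·(1 − 0.24424763)·27000/2813 = 0.49984784.
Sum = 14.133707.

14.1337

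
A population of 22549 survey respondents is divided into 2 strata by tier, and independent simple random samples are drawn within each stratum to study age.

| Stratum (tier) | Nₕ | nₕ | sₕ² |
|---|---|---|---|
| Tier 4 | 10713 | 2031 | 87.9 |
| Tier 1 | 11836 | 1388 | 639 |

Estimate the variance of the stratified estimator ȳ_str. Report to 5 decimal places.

0.11989

Var(ȳ_str) = Σₕ Wₕ²(1 − fₕ)sₕ²/nₕ with Wₕ = Nₕ/N, N = 22549.
Tier 4: Wₕ = 0.47509867; term = 0.47509867²·(1 − 0.18958275)·87.9/2031 = 0.0079169019.
Tier 1: Wₕ = 0.52490133; term = 0.52490133²·(1 − 0.11726935)·639/1388 = 0.11196826.
Sum = 0.11988516.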